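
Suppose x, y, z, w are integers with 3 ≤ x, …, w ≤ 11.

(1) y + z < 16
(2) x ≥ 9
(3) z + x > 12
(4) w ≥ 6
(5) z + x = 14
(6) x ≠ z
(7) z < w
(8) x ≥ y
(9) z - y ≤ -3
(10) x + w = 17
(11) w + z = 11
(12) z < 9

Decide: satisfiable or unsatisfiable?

Take x = 10, y = 10, z = 4, w = 7. Then constraint 1: y + z = 14; constraint 3: z + x = 14; constraint 5: z + x = 14, and every other listed constraint is also met.

Satisfiable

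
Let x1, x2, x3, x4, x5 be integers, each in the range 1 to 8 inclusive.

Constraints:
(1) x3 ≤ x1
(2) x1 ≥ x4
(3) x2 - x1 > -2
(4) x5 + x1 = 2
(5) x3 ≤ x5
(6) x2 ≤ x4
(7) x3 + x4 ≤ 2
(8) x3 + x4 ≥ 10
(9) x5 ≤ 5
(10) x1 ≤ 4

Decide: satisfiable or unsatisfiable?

Unsatisfiable

From constraints 5 and 9: x3 ≤ x5 ≤ 5. From constraints 2 and 10: x4 ≤ x1 ≤ 4. Hence x3 + x4 ≤ 9. But constraint 8 requires x3 + x4 ≥ 10, and 10 > 9. Contradiction.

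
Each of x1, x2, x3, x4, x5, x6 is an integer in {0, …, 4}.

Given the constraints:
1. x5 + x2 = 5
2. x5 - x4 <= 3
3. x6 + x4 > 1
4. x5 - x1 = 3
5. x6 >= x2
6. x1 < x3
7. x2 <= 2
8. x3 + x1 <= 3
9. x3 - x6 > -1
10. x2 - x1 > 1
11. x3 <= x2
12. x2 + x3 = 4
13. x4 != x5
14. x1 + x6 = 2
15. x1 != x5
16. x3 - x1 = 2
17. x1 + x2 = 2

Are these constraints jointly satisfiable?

Satisfiable

Setting (x1, x2, x3, x4, x5, x6) = (0, 2, 2, 2, 3, 2) satisfies everything: constraint 1: x5 + x2 = 5; constraint 2: x5 - x4 = 1; constraint 3: x6 + x4 = 4, and the others follow.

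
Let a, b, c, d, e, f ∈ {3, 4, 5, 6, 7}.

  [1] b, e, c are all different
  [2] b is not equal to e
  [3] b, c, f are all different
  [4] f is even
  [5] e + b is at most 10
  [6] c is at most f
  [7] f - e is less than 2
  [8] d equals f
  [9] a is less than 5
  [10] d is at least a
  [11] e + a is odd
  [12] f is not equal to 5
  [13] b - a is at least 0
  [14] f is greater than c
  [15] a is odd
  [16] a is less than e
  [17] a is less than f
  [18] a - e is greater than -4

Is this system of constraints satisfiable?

Take a = 3, b = 4, c = 5, d = 6, e = 6, f = 6. Then constraint 5: e + b = 10; constraint 7: f - e = 0; constraint 13: b - a = 1, and every other listed constraint is also met.

Satisfiable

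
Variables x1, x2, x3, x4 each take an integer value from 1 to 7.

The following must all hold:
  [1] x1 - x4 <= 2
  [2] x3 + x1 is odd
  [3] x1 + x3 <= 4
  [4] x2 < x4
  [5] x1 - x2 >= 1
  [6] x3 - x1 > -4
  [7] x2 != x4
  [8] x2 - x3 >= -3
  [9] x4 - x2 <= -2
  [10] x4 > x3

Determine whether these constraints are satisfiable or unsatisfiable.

Unsatisfiable

Constraints 1, 5, and 9 give x2 − x4 ≥ 2, x4 − x1 ≥ -2, x1 − x2 ≥ 1.
Adding all 3 inequalities: the left sides telescope to 0, and the right sides sum to 2 + (-2) + 1 = 1. So 0 ≥ 1, which is false.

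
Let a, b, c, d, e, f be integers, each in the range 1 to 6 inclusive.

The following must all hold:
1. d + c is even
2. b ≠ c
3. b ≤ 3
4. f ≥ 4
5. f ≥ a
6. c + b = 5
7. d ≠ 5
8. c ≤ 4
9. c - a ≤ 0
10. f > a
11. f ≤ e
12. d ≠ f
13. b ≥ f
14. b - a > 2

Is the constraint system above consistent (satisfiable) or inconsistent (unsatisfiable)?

Unsatisfiable

From constraints 4 and 13: b ≥ f and f ≥ 4, so b ≥ 4. From constraint 3: b ≤ 3. But 3 < 4, so no value of b works.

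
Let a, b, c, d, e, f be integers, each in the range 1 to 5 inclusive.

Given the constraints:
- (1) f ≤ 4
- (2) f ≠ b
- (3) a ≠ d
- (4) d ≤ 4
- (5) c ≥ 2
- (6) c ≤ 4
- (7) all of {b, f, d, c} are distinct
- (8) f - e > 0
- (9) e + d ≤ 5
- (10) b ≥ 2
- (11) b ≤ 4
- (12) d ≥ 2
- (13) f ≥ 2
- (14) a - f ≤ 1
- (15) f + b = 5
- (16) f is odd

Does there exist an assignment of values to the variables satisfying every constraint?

Constraints 1, 4, 5, 6, 10, 11, 12, and 13 confine each of b, f, d, c to the 3 values {2, …, 4}.
Constraint 7 requires all 4 of them to be distinct, but only 3 values are available — impossible by the pigeonhole principle.

Unsatisfiable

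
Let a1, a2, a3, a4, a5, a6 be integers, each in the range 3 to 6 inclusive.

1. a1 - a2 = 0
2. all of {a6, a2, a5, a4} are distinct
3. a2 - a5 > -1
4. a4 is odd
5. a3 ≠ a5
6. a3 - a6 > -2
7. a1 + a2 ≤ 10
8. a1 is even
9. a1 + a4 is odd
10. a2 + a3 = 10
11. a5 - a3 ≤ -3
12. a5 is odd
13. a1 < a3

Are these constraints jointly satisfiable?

Satisfiable

One satisfying assignment is a1 = 4, a2 = 4, a3 = 6, a4 = 5, a5 = 3, a6 = 6.
For the less obvious constraints — constraint 1: a1 - a2 = 0; constraint 3: a2 - a5 = 1 — and the others hold by inspection.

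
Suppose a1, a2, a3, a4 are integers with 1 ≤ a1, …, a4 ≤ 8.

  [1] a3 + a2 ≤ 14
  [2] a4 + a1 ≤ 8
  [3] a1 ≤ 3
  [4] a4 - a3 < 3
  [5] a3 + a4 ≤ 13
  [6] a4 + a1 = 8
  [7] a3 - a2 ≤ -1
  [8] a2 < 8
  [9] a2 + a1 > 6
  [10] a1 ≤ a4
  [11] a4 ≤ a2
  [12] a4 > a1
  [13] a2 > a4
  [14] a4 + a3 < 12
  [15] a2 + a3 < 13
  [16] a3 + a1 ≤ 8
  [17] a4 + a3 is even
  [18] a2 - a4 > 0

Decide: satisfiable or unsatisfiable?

Take a1 = 3, a2 = 6, a3 = 5, a4 = 5. Then constraint 1: a3 + a2 = 11; constraint 2: a4 + a1 = 8; constraint 4: a4 - a3 = 0, and every other listed constraint is also met.

Satisfiable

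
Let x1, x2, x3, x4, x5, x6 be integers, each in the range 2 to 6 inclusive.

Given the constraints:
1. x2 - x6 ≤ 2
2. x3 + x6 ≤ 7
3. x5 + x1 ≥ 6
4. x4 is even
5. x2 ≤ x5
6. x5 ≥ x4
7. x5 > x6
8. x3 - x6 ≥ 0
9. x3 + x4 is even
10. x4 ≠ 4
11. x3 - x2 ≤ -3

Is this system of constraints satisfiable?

Unsatisfiable

Constraints 1, 8, and 11 give x6 − x2 ≥ -2, x2 − x3 ≥ 3, x3 − x6 ≥ 0.
Adding all 3 inequalities: the left sides telescope to 0, and the right sides sum to (-2) + 3 + 0 = 1. So 0 ≥ 1, which is false.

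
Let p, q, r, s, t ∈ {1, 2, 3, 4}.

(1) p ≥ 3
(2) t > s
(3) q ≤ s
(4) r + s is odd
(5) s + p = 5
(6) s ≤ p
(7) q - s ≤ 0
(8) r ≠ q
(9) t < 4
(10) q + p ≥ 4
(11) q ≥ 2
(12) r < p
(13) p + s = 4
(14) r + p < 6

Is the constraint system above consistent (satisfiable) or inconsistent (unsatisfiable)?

From constraint 1: p ≥ 3. From constraints 3 and 11: s ≥ q ≥ 2. Hence p + s ≥ 5. But constraint 13 requires p + s = 4, and 4 < 5. Contradiction.

Unsatisfiable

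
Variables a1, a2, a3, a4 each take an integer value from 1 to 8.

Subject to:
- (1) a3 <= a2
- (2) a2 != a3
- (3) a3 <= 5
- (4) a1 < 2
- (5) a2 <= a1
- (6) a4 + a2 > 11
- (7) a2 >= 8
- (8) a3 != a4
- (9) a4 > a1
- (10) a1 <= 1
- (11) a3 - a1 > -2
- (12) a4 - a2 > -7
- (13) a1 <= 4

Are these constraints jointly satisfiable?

Unsatisfiable

From constraint 7: a2 ≥ 8. From constraints 5 and 13: a2 ≤ a1 and a1 ≤ 4, so a2 ≤ 4. But 4 < 8, so no value of a2 works.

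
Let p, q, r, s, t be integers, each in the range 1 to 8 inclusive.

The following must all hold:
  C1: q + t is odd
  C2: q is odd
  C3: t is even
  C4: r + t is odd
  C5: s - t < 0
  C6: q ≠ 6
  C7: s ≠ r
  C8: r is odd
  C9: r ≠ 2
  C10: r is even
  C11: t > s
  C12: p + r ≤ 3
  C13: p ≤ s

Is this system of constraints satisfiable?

Constraint 10 makes r even and constraint 3 makes t even, so r + t must be even. Constraint 4 says r + t is odd — contradiction.

Unsatisfiable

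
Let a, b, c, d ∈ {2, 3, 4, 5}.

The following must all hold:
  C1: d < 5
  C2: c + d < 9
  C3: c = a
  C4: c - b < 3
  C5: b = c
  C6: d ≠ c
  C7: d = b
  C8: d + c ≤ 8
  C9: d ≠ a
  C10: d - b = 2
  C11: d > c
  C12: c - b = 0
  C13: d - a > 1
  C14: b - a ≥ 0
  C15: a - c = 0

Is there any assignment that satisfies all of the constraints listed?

From constraints 3, 5, and 7, d = b = c = a, so d = a. But constraint 9 says d ≠ a. Contradiction.

Unsatisfiable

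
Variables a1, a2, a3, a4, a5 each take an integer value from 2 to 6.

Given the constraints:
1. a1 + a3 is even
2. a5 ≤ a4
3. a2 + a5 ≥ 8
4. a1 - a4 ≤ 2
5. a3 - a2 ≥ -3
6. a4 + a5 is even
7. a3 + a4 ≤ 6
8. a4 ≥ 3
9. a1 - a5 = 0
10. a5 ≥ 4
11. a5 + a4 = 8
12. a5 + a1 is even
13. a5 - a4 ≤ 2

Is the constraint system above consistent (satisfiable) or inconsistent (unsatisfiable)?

One satisfying assignment is a1 = 4, a2 = 4, a3 = 2, a4 = 4, a5 = 4.
For the less obvious constraints — constraint 3: a2 + a5 = 8; constraint 4: a1 - a4 = 0; constraint 5: a3 - a2 = -2 — and the others hold by inspection.

Satisfiable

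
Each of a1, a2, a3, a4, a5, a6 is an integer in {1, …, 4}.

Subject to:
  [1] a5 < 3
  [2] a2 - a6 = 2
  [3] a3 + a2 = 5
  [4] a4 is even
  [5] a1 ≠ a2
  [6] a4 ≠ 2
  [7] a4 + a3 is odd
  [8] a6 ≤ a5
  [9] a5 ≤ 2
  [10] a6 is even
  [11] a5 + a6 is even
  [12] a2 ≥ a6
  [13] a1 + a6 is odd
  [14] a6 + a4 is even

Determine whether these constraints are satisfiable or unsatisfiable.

Setting (a1, a2, a3, a4, a5, a6) = (1, 4, 1, 4, 2, 2) satisfies everything: constraint 2: a2 - a6 = 2; constraint 3: a3 + a2 = 5, and the others follow.

Satisfiable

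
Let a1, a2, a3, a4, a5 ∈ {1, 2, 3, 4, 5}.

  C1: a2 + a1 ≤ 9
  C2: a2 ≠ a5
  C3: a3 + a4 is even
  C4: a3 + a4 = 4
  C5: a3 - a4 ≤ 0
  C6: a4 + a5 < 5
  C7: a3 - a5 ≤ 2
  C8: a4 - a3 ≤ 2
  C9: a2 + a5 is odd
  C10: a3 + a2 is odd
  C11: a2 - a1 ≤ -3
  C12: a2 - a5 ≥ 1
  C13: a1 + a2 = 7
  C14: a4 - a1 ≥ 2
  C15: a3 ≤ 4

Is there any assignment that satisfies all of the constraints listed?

Unsatisfiable

Constraints 7, 8, 11, 12, and 14 give a1 − a2 ≥ 3, a2 − a5 ≥ 1, a5 − a3 ≥ -2, a3 − a4 ≥ -2, a4 − a1 ≥ 2.
Adding all 5 inequalities: the left sides telescope to 0, and the right sides sum to 3 + 1 + (-2) + (-2) + 2 = 2. So 0 ≥ 2, which is false.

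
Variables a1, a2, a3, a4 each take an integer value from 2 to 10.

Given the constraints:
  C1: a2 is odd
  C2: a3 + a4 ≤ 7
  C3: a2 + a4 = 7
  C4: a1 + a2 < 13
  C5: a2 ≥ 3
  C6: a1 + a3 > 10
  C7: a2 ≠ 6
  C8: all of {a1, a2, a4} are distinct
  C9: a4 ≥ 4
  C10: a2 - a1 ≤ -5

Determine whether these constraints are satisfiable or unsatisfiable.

Satisfiable

Setting (a1, a2, a3, a4) = (8, 3, 3, 4) satisfies everything: constraint 2: a3 + a4 = 7; constraint 3: a2 + a4 = 7; constraint 4: a1 + a2 = 11, and the others follow.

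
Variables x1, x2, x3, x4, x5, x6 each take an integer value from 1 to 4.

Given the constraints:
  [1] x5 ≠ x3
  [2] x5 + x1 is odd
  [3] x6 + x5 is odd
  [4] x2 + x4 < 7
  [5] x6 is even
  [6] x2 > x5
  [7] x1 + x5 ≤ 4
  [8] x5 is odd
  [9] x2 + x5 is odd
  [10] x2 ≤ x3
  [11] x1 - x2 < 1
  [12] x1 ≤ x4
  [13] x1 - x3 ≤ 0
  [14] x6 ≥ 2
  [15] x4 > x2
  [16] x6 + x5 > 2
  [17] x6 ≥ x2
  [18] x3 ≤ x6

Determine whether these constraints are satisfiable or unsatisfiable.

One satisfying assignment is x1 = 2, x2 = 2, x3 = 2, x4 = 4, x5 = 1, x6 = 4.
For the less obvious constraints — constraint 4: x2 + x4 = 6; constraint 7: x1 + x5 = 3 — and the others hold by inspection.

Satisfiable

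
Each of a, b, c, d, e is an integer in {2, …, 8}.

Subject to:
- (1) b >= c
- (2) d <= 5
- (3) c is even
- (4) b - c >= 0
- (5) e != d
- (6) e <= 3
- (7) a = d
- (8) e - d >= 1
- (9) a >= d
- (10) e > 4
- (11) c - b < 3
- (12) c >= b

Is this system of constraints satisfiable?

Unsatisfiable

From constraint 10: e ≥ 5. From constraint 6: e ≤ 3. But 3 < 5, so no value of e works.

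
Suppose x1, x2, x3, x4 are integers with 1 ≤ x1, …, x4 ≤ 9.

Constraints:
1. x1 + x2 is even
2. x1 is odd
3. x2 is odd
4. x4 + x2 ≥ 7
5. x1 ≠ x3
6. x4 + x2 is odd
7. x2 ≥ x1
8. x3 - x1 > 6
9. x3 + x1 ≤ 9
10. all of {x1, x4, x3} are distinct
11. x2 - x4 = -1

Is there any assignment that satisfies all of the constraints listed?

One satisfying assignment is x1 = 1, x2 = 3, x3 = 8, x4 = 4.
For the less obvious constraints — constraint 4: x4 + x2 = 7; constraint 8: x3 - x1 = 7; constraint 9: x3 + x1 = 9 — and the others hold by inspection.

Satisfiable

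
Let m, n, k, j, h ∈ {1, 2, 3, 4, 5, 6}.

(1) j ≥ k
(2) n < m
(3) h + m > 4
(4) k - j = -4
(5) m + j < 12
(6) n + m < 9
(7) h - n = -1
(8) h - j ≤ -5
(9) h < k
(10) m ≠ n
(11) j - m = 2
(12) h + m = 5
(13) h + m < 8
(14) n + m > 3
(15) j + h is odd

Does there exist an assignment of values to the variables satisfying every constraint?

Setting (m, n, k, j, h) = (4, 2, 2, 6, 1) satisfies everything: constraint 3: h + m = 5; constraint 4: k - j = -4; constraint 5: m + j = 10, and the others follow.

Satisfiable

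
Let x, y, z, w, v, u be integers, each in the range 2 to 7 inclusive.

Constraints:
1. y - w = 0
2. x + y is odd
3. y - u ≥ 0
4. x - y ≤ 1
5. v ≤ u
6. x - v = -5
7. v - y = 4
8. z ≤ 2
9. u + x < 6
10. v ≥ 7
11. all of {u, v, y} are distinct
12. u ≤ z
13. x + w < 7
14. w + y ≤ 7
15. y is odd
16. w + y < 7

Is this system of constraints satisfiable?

Unsatisfiable

From constraints 5 and 10: u ≥ v and v ≥ 7, so u ≥ 7. From constraints 8 and 12: u ≤ z and z ≤ 2, so u ≤ 2. But 2 < 7, so no value of u works.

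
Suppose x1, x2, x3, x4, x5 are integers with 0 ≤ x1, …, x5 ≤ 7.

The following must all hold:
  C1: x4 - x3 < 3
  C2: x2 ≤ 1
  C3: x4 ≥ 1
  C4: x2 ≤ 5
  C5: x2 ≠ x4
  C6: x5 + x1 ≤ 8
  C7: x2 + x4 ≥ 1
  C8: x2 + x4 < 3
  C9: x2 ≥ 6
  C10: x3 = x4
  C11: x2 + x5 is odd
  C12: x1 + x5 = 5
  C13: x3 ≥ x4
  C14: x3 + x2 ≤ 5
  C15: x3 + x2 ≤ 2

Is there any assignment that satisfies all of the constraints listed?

Unsatisfiable

From constraints 3 and 13: x3 ≥ x4 ≥ 1. From constraint 9: x2 ≥ 6. Hence x3 + x2 ≥ 7. But constraint 14 requires x3 + x2 ≤ 5, and 5 < 7. Contradiction.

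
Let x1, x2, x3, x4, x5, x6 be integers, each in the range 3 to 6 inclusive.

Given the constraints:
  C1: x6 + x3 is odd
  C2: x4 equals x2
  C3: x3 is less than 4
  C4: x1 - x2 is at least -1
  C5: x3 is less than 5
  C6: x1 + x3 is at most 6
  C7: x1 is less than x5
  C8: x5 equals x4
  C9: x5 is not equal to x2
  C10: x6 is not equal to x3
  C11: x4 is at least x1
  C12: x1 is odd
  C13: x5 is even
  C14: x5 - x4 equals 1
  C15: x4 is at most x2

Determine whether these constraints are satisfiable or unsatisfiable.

From constraints 2 and 8, x5 = x4 = x2, so x5 = x2. But constraint 9 says x5 ≠ x2. Contradiction.

Unsatisfiable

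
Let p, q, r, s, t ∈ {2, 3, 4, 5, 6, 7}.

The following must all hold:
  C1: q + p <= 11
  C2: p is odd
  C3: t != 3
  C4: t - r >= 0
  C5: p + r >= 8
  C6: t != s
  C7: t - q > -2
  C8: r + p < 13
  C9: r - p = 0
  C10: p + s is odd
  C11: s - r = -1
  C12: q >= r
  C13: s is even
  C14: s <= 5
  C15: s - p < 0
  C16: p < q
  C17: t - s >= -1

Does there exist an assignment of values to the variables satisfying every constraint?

Satisfiable

One satisfying assignment is p = 5, q = 6, r = 5, s = 4, t = 6.
For the less obvious constraints — constraint 1: q + p = 11; constraint 4: t - r = 1 — and the others hold by inspection.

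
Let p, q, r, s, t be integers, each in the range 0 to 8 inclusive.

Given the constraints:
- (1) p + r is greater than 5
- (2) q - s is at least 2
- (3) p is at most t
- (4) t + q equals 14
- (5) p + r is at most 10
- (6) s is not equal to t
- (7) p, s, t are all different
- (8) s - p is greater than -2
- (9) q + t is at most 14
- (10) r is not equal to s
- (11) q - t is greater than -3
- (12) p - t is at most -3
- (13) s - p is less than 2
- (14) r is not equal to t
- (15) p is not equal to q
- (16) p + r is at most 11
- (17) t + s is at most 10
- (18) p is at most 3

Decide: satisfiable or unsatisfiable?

Satisfiable

Try p = 2, q = 7, r = 6, s = 3, t = 7.
Check constraint 1: p + r = 8; constraint 2: q - s = 4. The remaining constraints are straightforward to verify.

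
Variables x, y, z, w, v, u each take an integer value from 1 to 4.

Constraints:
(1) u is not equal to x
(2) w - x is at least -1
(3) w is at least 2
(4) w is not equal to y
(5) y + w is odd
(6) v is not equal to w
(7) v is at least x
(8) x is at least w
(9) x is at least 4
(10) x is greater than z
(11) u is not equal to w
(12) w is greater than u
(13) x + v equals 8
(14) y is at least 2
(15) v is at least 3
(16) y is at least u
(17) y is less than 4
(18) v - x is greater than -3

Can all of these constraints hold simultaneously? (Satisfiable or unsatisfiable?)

Satisfiable

The assignment x = 4, y = 2, z = 2, w = 3, v = 4, u = 1 works:
  constraint 2 holds since w - x = -1.
  constraint 13 holds since x + v = 8.
The rest check out directly.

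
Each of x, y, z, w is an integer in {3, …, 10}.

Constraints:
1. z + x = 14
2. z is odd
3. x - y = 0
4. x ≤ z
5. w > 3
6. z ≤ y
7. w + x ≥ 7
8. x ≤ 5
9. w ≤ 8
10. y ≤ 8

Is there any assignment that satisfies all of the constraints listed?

Unsatisfiable

From constraints 6 and 10: z ≤ y ≤ 8. From constraint 8: x ≤ 5. Hence z + x ≤ 13. But constraint 1 requires z + x = 14, and 14 > 13. Contradiction.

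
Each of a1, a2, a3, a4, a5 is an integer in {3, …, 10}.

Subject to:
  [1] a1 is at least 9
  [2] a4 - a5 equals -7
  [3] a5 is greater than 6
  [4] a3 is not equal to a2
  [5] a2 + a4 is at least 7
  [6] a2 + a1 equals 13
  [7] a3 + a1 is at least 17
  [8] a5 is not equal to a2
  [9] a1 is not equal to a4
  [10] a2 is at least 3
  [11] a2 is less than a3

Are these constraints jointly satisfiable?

Satisfiable

Try a1 = 9, a2 = 4, a3 = 9, a4 = 3, a5 = 10.
Check constraint 2: a4 - a5 = -7; constraint 5: a2 + a4 = 7; constraint 6: a2 + a1 = 13. The remaining constraints are straightforward to verify.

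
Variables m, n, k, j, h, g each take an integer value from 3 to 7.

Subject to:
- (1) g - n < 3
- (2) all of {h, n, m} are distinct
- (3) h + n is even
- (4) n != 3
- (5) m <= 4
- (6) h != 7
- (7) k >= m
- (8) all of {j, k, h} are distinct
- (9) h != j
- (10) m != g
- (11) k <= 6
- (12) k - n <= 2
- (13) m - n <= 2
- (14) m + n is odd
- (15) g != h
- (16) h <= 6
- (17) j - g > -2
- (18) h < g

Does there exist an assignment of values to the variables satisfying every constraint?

Satisfiable

One satisfying assignment is m = 4, n = 5, k = 4, j = 7, h = 3, g = 7.
For the less obvious constraints — constraint 1: g - n = 2; constraint 12: k - n = -1; constraint 13: m - n = -1 — and the others hold by inspection.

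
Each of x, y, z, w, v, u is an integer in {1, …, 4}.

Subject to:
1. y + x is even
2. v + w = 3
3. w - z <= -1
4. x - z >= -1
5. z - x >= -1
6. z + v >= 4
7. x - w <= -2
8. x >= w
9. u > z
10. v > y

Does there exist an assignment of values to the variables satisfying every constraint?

Constraints 3, 4, and 7 give w − x ≥ 2, x − z ≥ -1, z − w ≥ 1.
Adding all 3 inequalities: the left sides telescope to 0, and the right sides sum to 2 + (-1) + 1 = 2. So 0 ≥ 2, which is false.

Unsatisfiable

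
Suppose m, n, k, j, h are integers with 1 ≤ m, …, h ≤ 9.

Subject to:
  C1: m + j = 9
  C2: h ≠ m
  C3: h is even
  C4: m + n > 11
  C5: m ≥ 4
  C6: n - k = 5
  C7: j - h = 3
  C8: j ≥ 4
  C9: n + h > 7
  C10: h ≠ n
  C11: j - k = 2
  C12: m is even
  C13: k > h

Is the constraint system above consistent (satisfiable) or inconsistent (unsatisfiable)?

Try m = 4, n = 8, k = 3, j = 5, h = 2.
Check constraint 1: m + j = 9; constraint 4: m + n = 12; constraint 6: n - k = 5. The remaining constraints are straightforward to verify.

Satisfiable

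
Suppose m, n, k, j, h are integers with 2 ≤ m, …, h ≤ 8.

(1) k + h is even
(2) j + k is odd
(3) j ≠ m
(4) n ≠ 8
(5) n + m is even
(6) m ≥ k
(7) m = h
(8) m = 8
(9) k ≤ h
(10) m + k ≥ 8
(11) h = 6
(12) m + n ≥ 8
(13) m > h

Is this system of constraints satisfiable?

Constraint 8 fixes m = 8 and constraint 11 fixes h = 6, but constraint 7 requires m = h. Since 8 ≠ 6, contradiction.

Unsatisfiable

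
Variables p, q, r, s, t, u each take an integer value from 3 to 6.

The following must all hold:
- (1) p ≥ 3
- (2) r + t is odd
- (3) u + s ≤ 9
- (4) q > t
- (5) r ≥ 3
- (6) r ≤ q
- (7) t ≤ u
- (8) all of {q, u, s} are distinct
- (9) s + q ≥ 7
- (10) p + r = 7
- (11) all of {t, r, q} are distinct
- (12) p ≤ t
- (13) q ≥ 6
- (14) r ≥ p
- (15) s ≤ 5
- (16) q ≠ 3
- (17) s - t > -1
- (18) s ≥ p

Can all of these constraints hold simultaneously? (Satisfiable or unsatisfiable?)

Satisfiable

One satisfying assignment is p = 3, q = 6, r = 4, s = 4, t = 3, u = 5.
For the less obvious constraints — constraint 3: u + s = 9; constraint 9: s + q = 10 — and the others hold by inspection.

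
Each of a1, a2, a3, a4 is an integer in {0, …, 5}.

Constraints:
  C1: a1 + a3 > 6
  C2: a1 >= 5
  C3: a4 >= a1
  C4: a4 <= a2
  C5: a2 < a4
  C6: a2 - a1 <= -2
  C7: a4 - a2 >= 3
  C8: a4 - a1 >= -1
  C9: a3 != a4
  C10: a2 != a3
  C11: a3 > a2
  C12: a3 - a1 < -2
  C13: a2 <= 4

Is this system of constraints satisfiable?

Unsatisfiable

From constraints 2 and 3: a4 ≥ a1 and a1 ≥ 5, so a4 ≥ 5. From constraints 4 and 13: a4 ≤ a2 and a2 ≤ 4, so a4 ≤ 4. But 4 < 5, so no value of a4 works.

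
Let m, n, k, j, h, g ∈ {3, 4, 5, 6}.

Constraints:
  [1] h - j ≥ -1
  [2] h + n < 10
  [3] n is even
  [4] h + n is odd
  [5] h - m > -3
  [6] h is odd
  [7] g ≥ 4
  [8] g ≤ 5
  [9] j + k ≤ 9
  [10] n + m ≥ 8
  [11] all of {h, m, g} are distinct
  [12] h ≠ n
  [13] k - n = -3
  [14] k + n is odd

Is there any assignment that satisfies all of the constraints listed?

Satisfiable

One satisfying assignment is m = 5, n = 6, k = 3, j = 3, h = 3, g = 4.
For the less obvious constraints — constraint 1: h - j = 0; constraint 2: h + n = 9 — and the others hold by inspection.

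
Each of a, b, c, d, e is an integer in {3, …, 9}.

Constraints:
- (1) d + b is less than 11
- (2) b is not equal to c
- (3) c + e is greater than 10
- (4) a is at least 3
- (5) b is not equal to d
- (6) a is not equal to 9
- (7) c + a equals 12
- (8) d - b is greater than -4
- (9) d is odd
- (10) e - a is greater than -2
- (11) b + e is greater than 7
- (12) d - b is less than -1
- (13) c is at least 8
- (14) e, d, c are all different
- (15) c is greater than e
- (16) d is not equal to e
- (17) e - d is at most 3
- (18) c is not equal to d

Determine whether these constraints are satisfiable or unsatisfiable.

Satisfiable

Setting (a, b, c, d, e) = (3, 5, 9, 3, 4) satisfies everything: constraint 1: d + b = 8; constraint 3: c + e = 13; constraint 7: c + a = 12, and the others follow.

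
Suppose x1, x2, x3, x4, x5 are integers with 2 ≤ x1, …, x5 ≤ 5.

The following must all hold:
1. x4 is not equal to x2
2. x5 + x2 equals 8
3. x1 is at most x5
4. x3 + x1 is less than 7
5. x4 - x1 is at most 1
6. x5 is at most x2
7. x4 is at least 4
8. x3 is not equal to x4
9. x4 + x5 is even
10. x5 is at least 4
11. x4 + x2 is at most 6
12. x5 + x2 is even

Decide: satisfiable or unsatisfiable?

Unsatisfiable

From constraint 7: x4 ≥ 4. From constraints 6 and 10: x2 ≥ x5 ≥ 4. Hence x4 + x2 ≥ 8. But constraint 11 requires x4 + x2 ≤ 6, and 6 < 8. Contradiction.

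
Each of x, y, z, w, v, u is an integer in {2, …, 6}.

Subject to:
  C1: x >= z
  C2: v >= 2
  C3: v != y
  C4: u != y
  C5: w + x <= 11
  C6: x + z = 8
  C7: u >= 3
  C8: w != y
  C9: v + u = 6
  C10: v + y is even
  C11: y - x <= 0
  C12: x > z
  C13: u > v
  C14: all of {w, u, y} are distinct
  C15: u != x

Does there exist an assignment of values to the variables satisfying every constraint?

Satisfiable

Take x = 6, y = 6, z = 2, w = 5, v = 2, u = 4. Then constraint 5: w + x = 11; constraint 6: x + z = 8, and every other listed constraint is also met.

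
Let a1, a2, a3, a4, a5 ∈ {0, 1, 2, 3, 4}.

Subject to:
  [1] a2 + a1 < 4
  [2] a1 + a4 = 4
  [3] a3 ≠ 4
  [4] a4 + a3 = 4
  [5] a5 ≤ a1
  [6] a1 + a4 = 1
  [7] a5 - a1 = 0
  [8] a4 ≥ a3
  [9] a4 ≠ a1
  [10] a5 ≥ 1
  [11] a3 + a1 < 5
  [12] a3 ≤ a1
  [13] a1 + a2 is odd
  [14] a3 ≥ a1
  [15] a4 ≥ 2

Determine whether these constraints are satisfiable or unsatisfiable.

From constraints 5 and 10: a1 ≥ a5 ≥ 1. From constraint 15: a4 ≥ 2. Hence a1 + a4 ≥ 3. But constraint 6 requires a1 + a4 = 1, and 1 < 3. Contradiction.

Unsatisfiable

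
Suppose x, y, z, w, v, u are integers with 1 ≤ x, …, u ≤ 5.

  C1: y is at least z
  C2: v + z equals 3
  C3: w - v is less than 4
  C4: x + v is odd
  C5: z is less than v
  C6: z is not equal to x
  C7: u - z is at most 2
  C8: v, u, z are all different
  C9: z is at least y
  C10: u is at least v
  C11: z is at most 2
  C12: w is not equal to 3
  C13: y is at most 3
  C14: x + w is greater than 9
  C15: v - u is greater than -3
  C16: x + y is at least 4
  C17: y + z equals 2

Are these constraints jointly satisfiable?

Try x = 5, y = 1, z = 1, w = 5, v = 2, u = 3.
Check constraint 2: v + z = 3; constraint 3: w - v = 3; constraint 7: u - z = 2. The remaining constraints are straightforward to verify.

Satisfiable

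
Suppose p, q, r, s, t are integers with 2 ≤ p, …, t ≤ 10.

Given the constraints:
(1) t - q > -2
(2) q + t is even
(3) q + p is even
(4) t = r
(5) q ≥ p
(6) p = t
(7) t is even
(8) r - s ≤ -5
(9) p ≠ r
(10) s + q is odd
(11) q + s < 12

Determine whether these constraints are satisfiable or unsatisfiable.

Unsatisfiable

From constraints 4 and 6, p = t = r, so p = r. But constraint 9 says p ≠ r. Contradiction.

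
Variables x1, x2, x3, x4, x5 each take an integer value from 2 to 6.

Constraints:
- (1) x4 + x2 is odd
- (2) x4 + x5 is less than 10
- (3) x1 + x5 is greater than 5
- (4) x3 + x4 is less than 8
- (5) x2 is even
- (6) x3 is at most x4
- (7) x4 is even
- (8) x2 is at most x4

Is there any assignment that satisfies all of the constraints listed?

Constraint 7 makes x4 even and constraint 5 makes x2 even, so x4 + x2 must be even. Constraint 1 says x4 + x2 is odd — contradiction.

Unsatisfiable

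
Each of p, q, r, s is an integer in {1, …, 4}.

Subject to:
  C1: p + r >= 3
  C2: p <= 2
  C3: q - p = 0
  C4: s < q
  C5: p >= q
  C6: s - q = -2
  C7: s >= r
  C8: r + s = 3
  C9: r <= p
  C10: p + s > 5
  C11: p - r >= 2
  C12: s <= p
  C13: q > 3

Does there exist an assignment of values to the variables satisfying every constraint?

From constraint 13: q ≥ 4. From constraints 2 and 5: q ≤ p and p ≤ 2, so q ≤ 2. But 2 < 4, so no value of q works.

Unsatisfiable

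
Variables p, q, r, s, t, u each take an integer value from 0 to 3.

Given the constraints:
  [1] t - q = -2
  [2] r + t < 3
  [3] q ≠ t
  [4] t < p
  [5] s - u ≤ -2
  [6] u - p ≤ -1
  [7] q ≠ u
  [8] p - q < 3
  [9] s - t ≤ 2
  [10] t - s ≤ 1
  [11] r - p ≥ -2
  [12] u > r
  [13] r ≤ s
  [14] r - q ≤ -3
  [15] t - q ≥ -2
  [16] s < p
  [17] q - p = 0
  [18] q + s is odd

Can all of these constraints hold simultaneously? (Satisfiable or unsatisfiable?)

Unsatisfiable

Constraints 5, 6, 10, 11, 14, and 15 give r − p ≥ -2, p − u ≥ 1, u − s ≥ 2, s − t ≥ -1, t − q ≥ -2, q − r ≥ 3.
Adding all 6 inequalities: the left sides telescope to 0, and the right sides sum to (-2) + 1 + 2 + (-1) + (-2) + 3 = 1. So 0 ≥ 1, which is false.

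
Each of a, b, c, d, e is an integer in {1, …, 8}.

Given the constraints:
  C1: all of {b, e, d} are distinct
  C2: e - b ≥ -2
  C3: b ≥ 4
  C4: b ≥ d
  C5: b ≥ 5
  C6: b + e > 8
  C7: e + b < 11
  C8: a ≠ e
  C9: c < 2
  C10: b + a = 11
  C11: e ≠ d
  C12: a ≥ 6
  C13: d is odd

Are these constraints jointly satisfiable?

Take a = 6, b = 5, c = 1, d = 3, e = 4. Then constraint 2: e - b = -1; constraint 6: b + e = 9, and every other listed constraint is also met.

Satisfiable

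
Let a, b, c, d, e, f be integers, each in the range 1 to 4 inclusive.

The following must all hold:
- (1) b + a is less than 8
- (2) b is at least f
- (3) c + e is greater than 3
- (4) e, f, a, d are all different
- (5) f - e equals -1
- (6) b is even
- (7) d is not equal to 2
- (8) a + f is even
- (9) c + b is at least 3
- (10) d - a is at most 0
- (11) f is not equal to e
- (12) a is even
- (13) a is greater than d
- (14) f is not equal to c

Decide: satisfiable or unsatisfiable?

Take a = 4, b = 2, c = 3, d = 1, e = 3, f = 2. Then constraint 1: b + a = 6; constraint 3: c + e = 6, and every other listed constraint is also met.

Satisfiable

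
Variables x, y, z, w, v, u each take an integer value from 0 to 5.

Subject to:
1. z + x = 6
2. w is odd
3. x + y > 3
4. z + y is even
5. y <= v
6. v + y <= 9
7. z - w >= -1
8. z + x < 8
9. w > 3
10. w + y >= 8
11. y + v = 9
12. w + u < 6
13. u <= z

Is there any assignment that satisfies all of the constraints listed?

Take x = 2, y = 4, z = 4, w = 5, v = 5, u = 0. Then constraint 1: z + x = 6; constraint 3: x + y = 6; constraint 6: v + y = 9, and every other listed constraint is also met.

Satisfiable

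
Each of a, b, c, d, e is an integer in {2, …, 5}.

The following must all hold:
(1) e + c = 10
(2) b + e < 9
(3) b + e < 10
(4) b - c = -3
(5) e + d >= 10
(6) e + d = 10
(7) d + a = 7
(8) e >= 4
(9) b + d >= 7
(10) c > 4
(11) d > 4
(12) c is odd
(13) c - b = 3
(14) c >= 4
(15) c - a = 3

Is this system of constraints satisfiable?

Satisfiable

Setting (a, b, c, d, e) = (2, 2, 5, 5, 5) satisfies everything: constraint 1: e + c = 10; constraint 2: b + e = 7, and the others follow.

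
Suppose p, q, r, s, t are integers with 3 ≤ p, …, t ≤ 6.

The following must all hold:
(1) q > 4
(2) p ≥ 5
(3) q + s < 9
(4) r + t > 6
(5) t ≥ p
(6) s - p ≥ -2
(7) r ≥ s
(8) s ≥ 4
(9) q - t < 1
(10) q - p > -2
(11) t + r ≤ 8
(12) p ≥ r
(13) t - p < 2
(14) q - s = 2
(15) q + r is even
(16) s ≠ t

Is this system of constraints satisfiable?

Unsatisfiable

From constraints 2 and 5: t ≥ p ≥ 5. From constraints 7 and 8: r ≥ s ≥ 4. Hence t + r ≥ 9. But constraint 11 requires t + r ≤ 8, and 8 < 9. Contradiction.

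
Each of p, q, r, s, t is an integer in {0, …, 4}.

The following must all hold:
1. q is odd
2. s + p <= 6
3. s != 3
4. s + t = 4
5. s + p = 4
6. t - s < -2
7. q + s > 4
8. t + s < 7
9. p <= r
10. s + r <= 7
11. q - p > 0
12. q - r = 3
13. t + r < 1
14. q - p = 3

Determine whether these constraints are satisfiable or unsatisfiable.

The assignment p = 0, q = 3, r = 0, s = 4, t = 0 works:
  constraint 2 holds since s + p = 4.
  constraint 4 holds since s + t = 4.
The rest check out directly.

Satisfiable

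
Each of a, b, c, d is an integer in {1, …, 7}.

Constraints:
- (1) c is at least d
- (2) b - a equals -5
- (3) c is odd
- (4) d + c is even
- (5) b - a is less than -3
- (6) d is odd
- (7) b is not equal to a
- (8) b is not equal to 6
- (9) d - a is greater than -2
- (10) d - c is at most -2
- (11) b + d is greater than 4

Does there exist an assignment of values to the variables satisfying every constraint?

Take a = 6, b = 1, c = 7, d = 5. Then constraint 2: b - a = -5; constraint 5: b - a = -5; constraint 9: d - a = -1, and every other listed constraint is also met.

Satisfiable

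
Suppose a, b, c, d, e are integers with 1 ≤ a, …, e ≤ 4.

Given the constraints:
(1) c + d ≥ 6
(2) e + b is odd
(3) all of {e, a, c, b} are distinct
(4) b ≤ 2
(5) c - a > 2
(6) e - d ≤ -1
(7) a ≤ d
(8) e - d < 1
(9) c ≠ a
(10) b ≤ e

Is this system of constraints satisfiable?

Setting (a, b, c, d, e) = (1, 2, 4, 4, 3) satisfies everything: constraint 1: c + d = 8; constraint 5: c - a = 3; constraint 6: e - d = -1, and the others follow.

Satisfiable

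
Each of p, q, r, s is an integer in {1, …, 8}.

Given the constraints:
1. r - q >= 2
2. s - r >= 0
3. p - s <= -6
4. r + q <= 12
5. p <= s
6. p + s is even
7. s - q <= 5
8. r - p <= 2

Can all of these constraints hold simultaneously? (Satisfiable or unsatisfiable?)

Unsatisfiable

Constraints 1, 3, 7, and 8 give s − p ≥ 6, p − r ≥ -2, r − q ≥ 2, q − s ≥ -5.
Adding all 4 inequalities: the left sides telescope to 0, and the right sides sum to 6 + (-2) + 2 + (-5) = 1. So 0 ≥ 1, which is false.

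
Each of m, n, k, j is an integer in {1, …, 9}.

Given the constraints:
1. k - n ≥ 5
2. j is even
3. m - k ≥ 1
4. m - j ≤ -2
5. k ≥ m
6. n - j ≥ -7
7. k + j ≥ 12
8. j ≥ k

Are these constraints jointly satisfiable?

Unsatisfiable

Constraints 1, 3, 4, and 6 give k − n ≥ 5, n − j ≥ -7, j − m ≥ 2, m − k ≥ 1.
Adding all 4 inequalities: the left sides telescope to 0, and the right sides sum to 5 + (-7) + 2 + 1 = 1. So 0 ≥ 1, which is false.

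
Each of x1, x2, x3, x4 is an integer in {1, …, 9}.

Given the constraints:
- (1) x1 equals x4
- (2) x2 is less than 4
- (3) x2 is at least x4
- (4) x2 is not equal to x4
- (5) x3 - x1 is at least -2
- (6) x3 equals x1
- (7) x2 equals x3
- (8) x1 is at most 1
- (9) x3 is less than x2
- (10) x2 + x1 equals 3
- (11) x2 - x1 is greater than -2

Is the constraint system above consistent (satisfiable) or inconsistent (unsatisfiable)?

From constraints 1, 6, and 7, x2 = x3 = x1 = x4, so x2 = x4. But constraint 4 says x2 ≠ x4. Contradiction.

Unsatisfiable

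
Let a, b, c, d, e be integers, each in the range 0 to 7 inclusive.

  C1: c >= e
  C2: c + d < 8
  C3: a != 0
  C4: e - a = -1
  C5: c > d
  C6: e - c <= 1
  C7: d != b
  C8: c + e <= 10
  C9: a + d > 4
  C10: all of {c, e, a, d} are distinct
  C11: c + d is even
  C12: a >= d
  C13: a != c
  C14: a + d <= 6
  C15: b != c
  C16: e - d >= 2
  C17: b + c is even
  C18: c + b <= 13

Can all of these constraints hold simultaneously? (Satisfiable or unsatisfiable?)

The assignment a = 5, b = 4, c = 6, d = 0, e = 4 works:
  constraint 2 holds since c + d = 6.
  constraint 4 holds since e - a = -1.
The rest check out directly.

Satisfiable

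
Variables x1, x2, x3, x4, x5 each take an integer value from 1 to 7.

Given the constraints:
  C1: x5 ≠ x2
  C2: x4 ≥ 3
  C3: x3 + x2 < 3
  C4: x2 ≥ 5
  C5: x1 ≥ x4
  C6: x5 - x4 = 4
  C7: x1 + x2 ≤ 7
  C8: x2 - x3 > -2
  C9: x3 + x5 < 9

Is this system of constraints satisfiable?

Unsatisfiable

From constraints 2 and 5: x1 ≥ x4 ≥ 3. From constraint 4: x2 ≥ 5. Hence x1 + x2 ≥ 8. But constraint 7 requires x1 + x2 ≤ 7, and 7 < 8. Contradiction.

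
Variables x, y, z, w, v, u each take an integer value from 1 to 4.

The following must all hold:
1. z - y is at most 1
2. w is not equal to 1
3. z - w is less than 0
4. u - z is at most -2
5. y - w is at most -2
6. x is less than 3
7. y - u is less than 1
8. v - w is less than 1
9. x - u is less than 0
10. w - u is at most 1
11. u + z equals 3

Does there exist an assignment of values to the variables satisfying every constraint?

Constraints 1, 4, 5, and 10 give y − z ≥ -1, z − u ≥ 2, u − w ≥ -1, w − y ≥ 2.
Adding all 4 inequalities: the left sides telescope to 0, and the right sides sum to (-1) + 2 + (-1) + 2 = 2. So 0 ≥ 2, which is false.

Unsatisfiable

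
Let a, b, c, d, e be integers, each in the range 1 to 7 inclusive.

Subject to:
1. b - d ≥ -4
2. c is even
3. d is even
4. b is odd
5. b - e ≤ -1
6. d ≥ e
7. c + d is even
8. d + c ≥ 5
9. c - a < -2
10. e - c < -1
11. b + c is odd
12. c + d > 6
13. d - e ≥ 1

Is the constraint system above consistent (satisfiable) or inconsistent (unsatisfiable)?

Setting (a, b, c, d, e) = (7, 1, 4, 4, 2) satisfies everything: constraint 1: b - d = -3; constraint 5: b - e = -1, and the others follow.

Satisfiable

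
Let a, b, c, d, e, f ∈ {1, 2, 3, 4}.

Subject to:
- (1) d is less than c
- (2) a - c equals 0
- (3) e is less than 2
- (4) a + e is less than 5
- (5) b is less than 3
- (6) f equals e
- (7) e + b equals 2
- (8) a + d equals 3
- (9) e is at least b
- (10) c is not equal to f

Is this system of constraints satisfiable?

Satisfiable

Try a = 2, b = 1, c = 2, d = 1, e = 1, f = 1.
Check constraint 2: a - c = 0; constraint 4: a + e = 3. The remaining constraints are straightforward to verify.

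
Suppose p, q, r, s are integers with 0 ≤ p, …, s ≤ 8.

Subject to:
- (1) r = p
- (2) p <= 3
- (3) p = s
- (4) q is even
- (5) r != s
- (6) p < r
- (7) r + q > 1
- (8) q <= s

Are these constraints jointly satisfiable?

Unsatisfiable

From constraints 1 and 3, r = p = s, so r = s. But constraint 5 says r ≠ s. Contradiction.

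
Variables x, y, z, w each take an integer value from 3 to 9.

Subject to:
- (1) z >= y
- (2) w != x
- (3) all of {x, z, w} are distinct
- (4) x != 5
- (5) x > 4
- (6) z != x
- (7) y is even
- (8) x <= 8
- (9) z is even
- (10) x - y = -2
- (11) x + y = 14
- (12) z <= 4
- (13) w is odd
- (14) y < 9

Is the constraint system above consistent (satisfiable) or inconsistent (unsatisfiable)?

Unsatisfiable

From constraint 8: x ≤ 8. From constraints 1 and 12: y ≤ z ≤ 4. Hence x + y ≤ 12. But constraint 11 requires x + y = 14, and 14 > 12. Contradiction.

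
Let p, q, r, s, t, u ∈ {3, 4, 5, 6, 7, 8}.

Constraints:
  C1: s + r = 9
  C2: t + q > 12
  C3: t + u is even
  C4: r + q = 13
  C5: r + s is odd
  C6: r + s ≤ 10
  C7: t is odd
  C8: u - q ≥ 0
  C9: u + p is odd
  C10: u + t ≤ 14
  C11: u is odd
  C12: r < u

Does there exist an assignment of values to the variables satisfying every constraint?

Satisfiable

Take p = 4, q = 7, r = 6, s = 3, t = 7, u = 7. Then constraint 1: s + r = 9; constraint 2: t + q = 14; constraint 4: r + q = 13, and every other listed constraint is also met.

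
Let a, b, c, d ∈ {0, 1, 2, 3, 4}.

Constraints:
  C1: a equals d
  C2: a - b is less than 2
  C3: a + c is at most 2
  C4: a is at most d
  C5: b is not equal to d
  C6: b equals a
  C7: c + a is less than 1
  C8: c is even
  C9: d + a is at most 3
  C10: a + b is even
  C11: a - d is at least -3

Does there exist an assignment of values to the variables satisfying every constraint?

Unsatisfiable

From constraints 1 and 6, b = a = d, so b = d. But constraint 5 says b ≠ d. Contradiction.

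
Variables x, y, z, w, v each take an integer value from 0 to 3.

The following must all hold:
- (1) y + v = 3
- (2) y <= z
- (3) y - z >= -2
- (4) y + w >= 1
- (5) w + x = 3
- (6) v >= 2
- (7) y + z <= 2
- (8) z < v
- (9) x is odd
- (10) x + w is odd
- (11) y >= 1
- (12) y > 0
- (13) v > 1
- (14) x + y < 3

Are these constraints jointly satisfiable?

Satisfiable

Take x = 1, y = 1, z = 1, w = 2, v = 2. Then constraint 1: y + v = 3; constraint 3: y - z = 0, and every other listed constraint is also met.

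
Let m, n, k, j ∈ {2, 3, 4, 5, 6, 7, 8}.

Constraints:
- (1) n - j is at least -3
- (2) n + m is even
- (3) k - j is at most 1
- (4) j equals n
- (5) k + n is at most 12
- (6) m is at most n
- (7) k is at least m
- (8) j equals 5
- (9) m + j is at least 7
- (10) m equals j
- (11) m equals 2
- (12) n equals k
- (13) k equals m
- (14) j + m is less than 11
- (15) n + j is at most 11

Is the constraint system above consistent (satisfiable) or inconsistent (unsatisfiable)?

Unsatisfiable

Constraint 8 fixes j = 5 and constraint 11 fixes m = 2. Constraints 4, 12, and 13 give j = n = k = m, so j = m. But 5 ≠ 2 — contradiction.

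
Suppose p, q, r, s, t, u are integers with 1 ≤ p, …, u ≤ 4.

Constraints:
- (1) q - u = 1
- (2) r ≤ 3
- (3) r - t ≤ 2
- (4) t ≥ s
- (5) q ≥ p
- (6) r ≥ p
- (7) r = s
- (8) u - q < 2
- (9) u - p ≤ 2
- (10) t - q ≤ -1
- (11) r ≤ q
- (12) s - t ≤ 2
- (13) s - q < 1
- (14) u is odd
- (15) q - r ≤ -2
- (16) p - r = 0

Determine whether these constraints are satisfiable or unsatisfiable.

Constraints 3, 10, and 15 give q − t ≥ 1, t − r ≥ -2, r − q ≥ 2.
Adding all 3 inequalities: the left sides telescope to 0, and the right sides sum to 1 + (-2) + 2 = 1. So 0 ≥ 1, which is false.

Unsatisfiable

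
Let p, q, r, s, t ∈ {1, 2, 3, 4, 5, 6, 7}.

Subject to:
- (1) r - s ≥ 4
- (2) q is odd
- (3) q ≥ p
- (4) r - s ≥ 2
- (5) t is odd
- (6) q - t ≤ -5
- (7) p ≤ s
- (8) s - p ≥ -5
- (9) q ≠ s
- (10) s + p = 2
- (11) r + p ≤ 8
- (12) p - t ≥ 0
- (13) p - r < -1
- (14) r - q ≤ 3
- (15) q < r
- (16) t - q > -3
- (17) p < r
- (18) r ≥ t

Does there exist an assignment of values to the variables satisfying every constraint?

Unsatisfiable

Constraints 1, 6, 8, 12, and 14 give p − t ≥ 0, t − q ≥ 5, q − r ≥ -3, r − s ≥ 4, s − p ≥ -5.
Adding all 5 inequalities: the left sides telescope to 0, and the right sides sum to 0 + 5 + (-3) + 4 + (-5) = 1. So 0 ≥ 1, which is false.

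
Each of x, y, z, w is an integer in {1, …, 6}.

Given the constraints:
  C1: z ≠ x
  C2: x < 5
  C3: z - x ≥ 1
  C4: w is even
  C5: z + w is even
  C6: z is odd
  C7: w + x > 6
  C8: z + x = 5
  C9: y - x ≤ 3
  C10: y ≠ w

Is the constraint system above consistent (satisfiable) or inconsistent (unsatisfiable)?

Unsatisfiable

Constraint 6 makes z odd and constraint 4 makes w even, so z + w must be odd. Constraint 5 says z + w is even — contradiction.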